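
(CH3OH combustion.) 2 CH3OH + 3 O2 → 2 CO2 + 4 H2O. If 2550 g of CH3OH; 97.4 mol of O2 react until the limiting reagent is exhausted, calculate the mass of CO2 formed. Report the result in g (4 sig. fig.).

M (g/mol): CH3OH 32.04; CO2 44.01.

2858 g

n(CH3OH) = 2550 / 32.04 = 79.59 mol
n(O2) = 97.40 mol
n/ν for CH3OH = 79.59/2 = 39.80
n/ν for O2 = 97.40/3 = 32.47
Smallest n/ν is O2 → limiting reagent.
n(CO2) = (2/3) × 97.40 = 64.93 mol
mass = 64.93 × 44.01 = 2858 g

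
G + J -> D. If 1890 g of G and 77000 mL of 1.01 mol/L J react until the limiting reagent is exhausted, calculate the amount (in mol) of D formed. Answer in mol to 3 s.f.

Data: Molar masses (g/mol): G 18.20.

n(G) = 1890 / 18.20 = 103.8 mol
n(J) = 1.01 × 77000/1000 = 77.77 mol
n/ν for G = 103.8/1 = 103.8
n/ν for J = 77.77/1 = 77.77
Smallest n/ν is J → limiting reagent.
n(D) = (1/1) × 77.77 = 77.77 mol

77.8 mol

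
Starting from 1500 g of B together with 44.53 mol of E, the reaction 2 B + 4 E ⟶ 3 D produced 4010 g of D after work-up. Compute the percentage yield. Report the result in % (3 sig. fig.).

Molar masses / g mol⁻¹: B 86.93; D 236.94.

65.4 %

n(B) = 1500 / 86.93 = 17.26 mol
n(E) = 44.53 mol
n/ν for B = 17.26/2 = 8.630
n/ν for E = 44.53/4 = 11.13
Smallest n/ν is B → limiting reagent.
theoretical n(D) = (3/2) × 17.26 = 25.89 mol → 6134 g
% yield = 4010 / 6134 × 100 = 65.37 %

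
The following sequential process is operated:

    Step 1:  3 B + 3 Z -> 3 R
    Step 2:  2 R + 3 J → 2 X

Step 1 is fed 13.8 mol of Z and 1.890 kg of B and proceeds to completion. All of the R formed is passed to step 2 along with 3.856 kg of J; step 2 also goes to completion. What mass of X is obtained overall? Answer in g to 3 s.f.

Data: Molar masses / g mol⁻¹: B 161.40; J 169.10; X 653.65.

Step 1:
n(Z) = 13.80 mol
n(B) = 1.890×1000 / 161.40 = 11.71 mol
n/ν → Z: 4.600, B: 3.903; B is limiting.
n(R) produced = (3/3) × 11.71 = 11.71 mol
Step 2:
n(R) available = 11.71 mol
n(J) = 3.856×1000 / 169.10 = 22.80 mol
n/ν → R: 5.855, J: 7.600; R is limiting.
n(X) = (2/2) × 11.71 = 11.71 mol
mass = 11.71 × 653.65 = 7654 g

7650 g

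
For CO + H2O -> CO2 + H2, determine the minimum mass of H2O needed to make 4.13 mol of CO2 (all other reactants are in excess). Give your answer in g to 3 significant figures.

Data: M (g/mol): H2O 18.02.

n(CO2) = 4.130 mol
n(H2O) = (1/1) × 4.130 = 4.130 mol
mass = 4.130 × 18.02 = 74.42 g

74.4 g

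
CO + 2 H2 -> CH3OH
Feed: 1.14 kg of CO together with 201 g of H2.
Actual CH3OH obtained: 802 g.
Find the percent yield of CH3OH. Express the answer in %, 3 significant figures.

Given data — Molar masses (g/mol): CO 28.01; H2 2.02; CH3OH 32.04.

61.5 %

n(CO) = 1.140×1000 / 28.01 = 40.70 mol
n(H2) = 201.0 / 2.02 = 99.50 mol
n/ν for CO = 40.70/1 = 40.70
n/ν for H2 = 99.50/2 = 49.75
Smallest n/ν is CO → limiting reagent.
theoretical n(CH3OH) = (1/1) × 40.70 = 40.70 mol → 1304 g
% yield = 802 / 1304 × 100 = 61.50 %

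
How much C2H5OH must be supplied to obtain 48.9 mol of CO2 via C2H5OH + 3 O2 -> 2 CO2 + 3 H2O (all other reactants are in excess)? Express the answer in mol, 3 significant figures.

n(CO2) = 48.90 mol
n(C2H5OH) = (1/2) × 48.90 = 24.45 mol

24.5 mol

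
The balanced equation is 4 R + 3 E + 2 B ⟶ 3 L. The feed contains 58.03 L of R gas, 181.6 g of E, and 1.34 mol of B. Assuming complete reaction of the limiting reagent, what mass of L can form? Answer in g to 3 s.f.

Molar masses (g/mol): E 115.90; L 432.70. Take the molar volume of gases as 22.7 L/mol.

678 g

n(R) = 58.03 / 22.7 = 2.556 mol
n(E) = 181.6 / 115.90 = 1.567 mol
n(B) = 1.340 mol
n/ν for R = 2.556/4 = 0.6390
n/ν for E = 1.567/3 = 0.5223
n/ν for B = 1.340/2 = 0.6700
Smallest n/ν is E → limiting reagent.
n(L) = (3/3) × 1.567 = 1.567 mol
mass = 1.567 × 432.70 = 678.0 g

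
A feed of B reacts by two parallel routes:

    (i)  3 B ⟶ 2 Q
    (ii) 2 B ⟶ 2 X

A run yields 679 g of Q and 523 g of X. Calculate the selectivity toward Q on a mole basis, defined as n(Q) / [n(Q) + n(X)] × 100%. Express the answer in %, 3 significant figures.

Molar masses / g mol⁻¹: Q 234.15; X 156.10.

n(Q) = 679 / 234.15 = 2.900 mol
n(X) = 523 / 156.10 = 3.350 mol
selectivity = 2.900/(2.900+3.350) × 100 = 46.40 %

46.4 %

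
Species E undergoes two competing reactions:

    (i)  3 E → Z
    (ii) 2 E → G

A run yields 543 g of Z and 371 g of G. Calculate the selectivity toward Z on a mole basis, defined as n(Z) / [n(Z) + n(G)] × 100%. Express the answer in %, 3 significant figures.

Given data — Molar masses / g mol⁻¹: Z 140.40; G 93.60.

49.4 %

n(Z) = 543 / 140.40 = 3.868 mol
n(G) = 371 / 93.60 = 3.964 mol
selectivity = 3.868/(3.868+3.964) × 100 = 49.39 %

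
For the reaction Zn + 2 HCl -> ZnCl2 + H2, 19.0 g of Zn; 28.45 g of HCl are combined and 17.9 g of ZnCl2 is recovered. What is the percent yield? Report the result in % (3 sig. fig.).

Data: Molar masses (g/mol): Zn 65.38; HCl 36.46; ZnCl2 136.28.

45.2 %

n(Zn) = 19.00 / 65.38 = 0.2906 mol
n(HCl) = 28.45 / 36.46 = 0.7803 mol
n/ν for Zn = 0.2906/1 = 0.2906
n/ν for HCl = 0.7803/2 = 0.3902
Smallest n/ν is Zn → limiting reagent.
theoretical n(ZnCl2) = (1/1) × 0.2906 = 0.2906 mol → 39.60 g
% yield = 17.9 / 39.60 × 100 = 45.20 %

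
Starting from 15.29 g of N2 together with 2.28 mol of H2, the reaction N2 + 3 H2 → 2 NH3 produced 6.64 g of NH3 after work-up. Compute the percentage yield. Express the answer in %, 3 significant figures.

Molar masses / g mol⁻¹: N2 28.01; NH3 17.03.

n(N2) = 15.29 / 28.01 = 0.5459 mol
n(H2) = 2.280 mol
n/ν for N2 = 0.5459/1 = 0.5459
n/ν for H2 = 2.280/3 = 0.7600
Smallest n/ν is N2 → limiting reagent.
theoretical n(NH3) = (2/1) × 0.5459 = 1.092 mol → 18.60 g
% yield = 6.64 / 18.60 × 100 = 35.70 %

35.7 %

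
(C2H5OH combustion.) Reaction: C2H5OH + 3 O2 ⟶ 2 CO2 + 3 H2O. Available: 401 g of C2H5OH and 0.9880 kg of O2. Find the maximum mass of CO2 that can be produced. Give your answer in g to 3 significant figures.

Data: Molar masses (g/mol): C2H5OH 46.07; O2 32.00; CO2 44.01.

766 g

n(C2H5OH) = 401.0 / 46.07 = 8.704 mol
n(O2) = 0.9880×1000 / 32.00 = 30.88 mol
n/ν → C2H5OH: 8.704, O2: 10.29; C2H5OH is limiting.
n(CO2) = (2/1) × 8.704 = 17.41 mol
mass = 17.41 × 44.01 = 766.2 g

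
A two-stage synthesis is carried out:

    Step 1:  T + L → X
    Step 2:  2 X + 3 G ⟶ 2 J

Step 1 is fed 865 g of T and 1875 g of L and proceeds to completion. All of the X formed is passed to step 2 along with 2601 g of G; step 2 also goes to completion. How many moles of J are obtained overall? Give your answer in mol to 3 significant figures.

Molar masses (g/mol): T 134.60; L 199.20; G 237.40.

Step 1:
n(T) = 865.0 / 134.60 = 6.426 mol
n(L) = 1875 / 199.20 = 9.413 mol
n/ν → T: 6.426, L: 9.413; T is limiting.
n(X) produced = (1/1) × 6.426 = 6.426 mol
Step 2:
n(X) available = 6.426 mol
n(G) = 2601 / 237.40 = 10.96 mol
n/ν → X: 3.213, G: 3.653; X is limiting.
n(J) = (2/2) × 6.426 = 6.426 mol

6.43 mol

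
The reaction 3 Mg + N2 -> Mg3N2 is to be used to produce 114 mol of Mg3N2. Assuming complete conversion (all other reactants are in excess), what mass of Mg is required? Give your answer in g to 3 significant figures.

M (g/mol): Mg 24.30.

n(Mg3N2) = 114.0 mol
n(Mg) = (3/1) × 114.0 = 342.0 mol
mass = 342.0 × 24.30 = 8311 g

8310 g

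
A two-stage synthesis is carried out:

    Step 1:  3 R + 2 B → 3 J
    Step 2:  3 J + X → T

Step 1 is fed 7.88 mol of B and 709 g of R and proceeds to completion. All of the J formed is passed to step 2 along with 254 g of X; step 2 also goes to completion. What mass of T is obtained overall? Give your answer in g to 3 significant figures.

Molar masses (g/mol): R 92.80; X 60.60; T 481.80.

1230 g

Step 1:
n(B) = 7.880 mol
n(R) = 709.0 / 92.80 = 7.640 mol
n/ν → B: 3.940, R: 2.547; R is limiting.
n(J) produced = (3/3) × 7.640 = 7.640 mol
Step 2:
n(J) available = 7.640 mol
n(X) = 254.0 / 60.60 = 4.191 mol
n/ν → J: 2.547, X: 4.191; J is limiting.
n(T) = (1/3) × 7.640 = 2.547 mol
mass = 2.547 × 481.80 = 1227 g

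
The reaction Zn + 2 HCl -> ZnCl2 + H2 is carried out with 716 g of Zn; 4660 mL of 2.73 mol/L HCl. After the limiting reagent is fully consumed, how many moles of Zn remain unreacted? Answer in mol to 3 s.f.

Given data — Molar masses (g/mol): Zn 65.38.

n(Zn) = 716.0 / 65.38 = 10.95 mol
n(HCl) = 2.73 × 4660/1000 = 12.72 mol
n/ν → Zn: 10.95, HCl: 6.360; HCl is limiting.
Zn consumed = (1/2) × 12.72 = 6.360 mol
Zn remaining = 10.95 − 6.360 = 4.590 mol

4.59 mol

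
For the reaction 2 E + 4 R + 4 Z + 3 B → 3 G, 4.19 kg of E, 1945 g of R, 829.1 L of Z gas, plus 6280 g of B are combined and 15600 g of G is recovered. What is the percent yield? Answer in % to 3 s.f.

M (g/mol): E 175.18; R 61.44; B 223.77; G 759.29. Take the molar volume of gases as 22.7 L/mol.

n(E) = 4.190×1000 / 175.18 = 23.92 mol
n(R) = 1945 / 61.44 = 31.66 mol
n(Z) = 829.1 / 22.7 = 36.52 mol
n(B) = 6280 / 223.77 = 28.06 mol
n/ν for E = 23.92/2 = 11.96
n/ν for R = 31.66/4 = 7.915
n/ν for Z = 36.52/4 = 9.130
n/ν for B = 28.06/3 = 9.353
Smallest n/ν is R → limiting reagent.
theoretical n(G) = (3/4) × 31.66 = 23.75 mol → 18030 g
% yield = 15600 / 18030 × 100 = 86.52 %

86.5 %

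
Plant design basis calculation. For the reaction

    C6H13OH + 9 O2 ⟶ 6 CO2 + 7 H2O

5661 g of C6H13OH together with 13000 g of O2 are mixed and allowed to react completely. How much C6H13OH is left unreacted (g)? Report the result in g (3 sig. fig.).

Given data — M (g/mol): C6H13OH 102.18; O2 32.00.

1050 g

n(C6H13OH) = 5661 / 102.18 = 55.40 mol
n(O2) = 13000 / 32.00 = 406.3 mol
n/ν for C6H13OH = 55.40/1 = 55.40
n/ν for O2 = 406.3/9 = 45.14
Smallest n/ν is O2 → limiting reagent.
C6H13OH consumed = (1/9) × 406.3 = 45.14 mol
C6H13OH remaining = 55.40 − 45.14 = 10.26 mol
mass = 10.26 × 102.18 = 1048 g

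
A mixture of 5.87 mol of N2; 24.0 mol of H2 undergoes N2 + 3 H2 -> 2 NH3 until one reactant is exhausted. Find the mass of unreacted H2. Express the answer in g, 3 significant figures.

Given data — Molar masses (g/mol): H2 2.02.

n(N2) = 5.870 mol
n(H2) = 24.00 mol
n/ν for N2 = 5.870/1 = 5.870
n/ν for H2 = 24.00/3 = 8.000
Smallest n/ν is N2 → limiting reagent.
H2 consumed = (3/1) × 5.870 = 17.61 mol
H2 remaining = 24.00 − 17.61 = 6.390 mol
mass = 6.390 × 2.02 = 12.91 g

12.9 g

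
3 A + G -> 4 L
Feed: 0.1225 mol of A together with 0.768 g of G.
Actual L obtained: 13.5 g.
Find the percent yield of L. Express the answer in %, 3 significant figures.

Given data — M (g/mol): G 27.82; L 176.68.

n(A) = 0.1225 mol
n(G) = 0.7680 / 27.82 = 0.02761 mol
n/ν for A = 0.1225/3 = 0.04083
n/ν for G = 0.02761/1 = 0.02761
Smallest n/ν is G → limiting reagent.
theoretical n(L) = (4/1) × 0.02761 = 0.1104 mol → 19.51 g
% yield = 13.5 / 19.51 × 100 = 69.20 %

69.2 %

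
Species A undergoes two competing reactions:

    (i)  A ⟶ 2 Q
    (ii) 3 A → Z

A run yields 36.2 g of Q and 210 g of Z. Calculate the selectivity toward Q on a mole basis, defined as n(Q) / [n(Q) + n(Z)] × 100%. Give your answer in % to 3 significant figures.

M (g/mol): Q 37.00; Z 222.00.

50.8 %

n(Q) = 36.2 / 37.00 = 0.9784 mol
n(Z) = 210 / 222.00 = 0.9459 mol
selectivity = 0.9784/(0.9784+0.9459) × 100 = 50.84 %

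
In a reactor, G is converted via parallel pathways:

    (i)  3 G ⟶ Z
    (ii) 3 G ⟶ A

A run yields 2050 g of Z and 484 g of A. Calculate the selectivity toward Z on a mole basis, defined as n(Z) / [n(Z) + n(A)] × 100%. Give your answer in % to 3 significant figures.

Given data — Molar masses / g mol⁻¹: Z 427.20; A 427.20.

n(Z) = 2050 / 427.20 = 4.799 mol
n(A) = 484 / 427.20 = 1.133 mol
selectivity = 4.799/(4.799+1.133) × 100 = 80.90 %

80.9 %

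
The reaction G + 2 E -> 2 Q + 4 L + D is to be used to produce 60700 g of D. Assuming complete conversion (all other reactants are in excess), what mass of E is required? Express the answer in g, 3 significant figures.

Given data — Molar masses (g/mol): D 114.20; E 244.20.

n(D) = 60700 / 114.20 = 531.5 mol
n(E) = (2/1) × 531.5 = 1063 mol
mass = 1063 × 244.20 = 259600 g

260000 g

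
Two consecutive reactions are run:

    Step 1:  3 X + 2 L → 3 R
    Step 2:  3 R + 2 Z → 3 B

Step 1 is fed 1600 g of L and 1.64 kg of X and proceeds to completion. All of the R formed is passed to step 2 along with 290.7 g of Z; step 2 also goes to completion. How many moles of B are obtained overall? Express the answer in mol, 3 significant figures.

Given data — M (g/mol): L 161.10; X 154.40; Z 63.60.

Step 1:
n(L) = 1600 / 161.10 = 9.932 mol
n(X) = 1.640×1000 / 154.40 = 10.62 mol
n/ν → L: 4.966, X: 3.540; X is limiting.
n(R) produced = (3/3) × 10.62 = 10.62 mol
Step 2:
n(R) available = 10.62 mol
n(Z) = 290.7 / 63.60 = 4.571 mol
n/ν → R: 3.540, Z: 2.286; Z is limiting.
n(B) = (3/2) × 4.571 = 6.857 mol

6.86 mol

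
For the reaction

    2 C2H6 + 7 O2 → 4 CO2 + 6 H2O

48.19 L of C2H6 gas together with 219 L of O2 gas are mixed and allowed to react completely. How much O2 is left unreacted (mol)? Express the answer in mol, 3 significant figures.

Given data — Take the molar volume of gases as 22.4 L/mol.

2.25 mol

n(C2H6) = 48.19 / 22.4 = 2.151 mol
n(O2) = 219.0 / 22.4 = 9.777 mol
n/ν for C2H6 = 2.151/2 = 1.076
n/ν for O2 = 9.777/7 = 1.397
Smallest n/ν is C2H6 → limiting reagent.
O2 consumed = (7/2) × 2.151 = 7.529 mol
O2 remaining = 9.777 − 7.529 = 2.248 mol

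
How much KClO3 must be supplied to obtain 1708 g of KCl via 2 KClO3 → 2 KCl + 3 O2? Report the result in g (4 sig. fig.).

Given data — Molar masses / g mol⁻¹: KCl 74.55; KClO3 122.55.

n(KCl) = 1708 / 74.55 = 22.91 mol
n(KClO3) = (2/2) × 22.91 = 22.91 mol
mass = 22.91 × 122.55 = 2808 g

2808 g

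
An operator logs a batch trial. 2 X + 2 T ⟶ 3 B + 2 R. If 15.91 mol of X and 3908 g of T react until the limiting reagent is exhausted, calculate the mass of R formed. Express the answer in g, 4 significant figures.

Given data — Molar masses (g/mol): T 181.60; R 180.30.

n(X) = 15.91 mol
n(T) = 3908 / 181.60 = 21.52 mol
n/ν for X = 15.91/2 = 7.955
n/ν for T = 21.52/2 = 10.76
Smallest n/ν is X → limiting reagent.
n(R) = (2/2) × 15.91 = 15.91 mol
mass = 15.91 × 180.30 = 2869 g

2869 g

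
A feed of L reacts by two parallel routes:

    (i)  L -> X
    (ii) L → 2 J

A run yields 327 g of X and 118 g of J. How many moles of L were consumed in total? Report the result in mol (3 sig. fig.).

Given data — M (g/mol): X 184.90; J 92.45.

2.41 mol

n(X) = 327 / 184.90 = 1.769 mol
n(J) = 118 / 92.45 = 1.276 mol
n(L) via (i) = (1/1)×1.769 = 1.769 mol
n(L) via (ii) = (1/2)×1.276 = 0.6380 mol
total n(L) = 1.769 + 0.6380 = 2.407 mol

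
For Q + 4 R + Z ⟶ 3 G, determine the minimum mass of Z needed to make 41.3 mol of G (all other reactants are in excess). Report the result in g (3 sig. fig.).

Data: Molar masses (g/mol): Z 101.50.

1400 g

n(G) = 41.30 mol
n(Z) = (1/3) × 41.30 = 13.77 mol
mass = 13.77 × 101.50 = 1398 g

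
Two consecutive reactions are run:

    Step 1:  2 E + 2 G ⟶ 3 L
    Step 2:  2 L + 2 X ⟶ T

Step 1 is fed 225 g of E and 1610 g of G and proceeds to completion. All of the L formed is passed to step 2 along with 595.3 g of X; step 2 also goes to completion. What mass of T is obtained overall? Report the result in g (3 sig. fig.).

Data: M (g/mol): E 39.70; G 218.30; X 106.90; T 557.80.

1550 g

Step 1:
n(E) = 225.0 / 39.70 = 5.668 mol
n(G) = 1610 / 218.30 = 7.375 mol
n/ν for E = 5.668/2 = 2.834
n/ν for G = 7.375/2 = 3.688
Smallest n/ν is E → limiting reagent.
n(L) produced = (3/2) × 5.668 = 8.502 mol
Step 2:
n(L) available = 8.502 mol
n(X) = 595.3 / 106.90 = 5.569 mol
n/ν for L = 8.502/2 = 4.251
n/ν for X = 5.569/2 = 2.785
Smallest n/ν is X → limiting reagent.
n(T) = (1/2) × 5.569 = 2.785 mol
mass = 2.785 × 557.80 = 1553 g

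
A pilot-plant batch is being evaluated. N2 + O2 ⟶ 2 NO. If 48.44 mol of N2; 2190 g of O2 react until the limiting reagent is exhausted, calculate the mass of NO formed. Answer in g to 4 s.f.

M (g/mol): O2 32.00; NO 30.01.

n(N2) = 48.44 mol
n(O2) = 2190 / 32.00 = 68.44 mol
n/ν for N2 = 48.44/1 = 48.44
n/ν for O2 = 68.44/1 = 68.44
Smallest n/ν is N2 → limiting reagent.
n(NO) = (2/1) × 48.44 = 96.88 mol
mass = 96.88 × 30.01 = 2907 g

2907 g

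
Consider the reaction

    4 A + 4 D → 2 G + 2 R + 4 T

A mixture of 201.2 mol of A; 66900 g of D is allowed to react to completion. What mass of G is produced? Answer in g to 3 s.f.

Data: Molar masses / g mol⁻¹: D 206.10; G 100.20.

10100 g

n(A) = 201.2 mol
n(D) = 66900 / 206.10 = 324.6 mol
n/ν → A: 50.30, D: 81.15; A is limiting.
n(G) = (2/4) × 201.2 = 100.6 mol
mass = 100.6 × 100.20 = 10080 g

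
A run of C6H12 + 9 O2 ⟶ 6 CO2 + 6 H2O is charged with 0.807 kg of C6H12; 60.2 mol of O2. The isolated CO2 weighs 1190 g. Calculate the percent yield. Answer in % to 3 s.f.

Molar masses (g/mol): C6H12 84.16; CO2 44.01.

67.4 %

n(C6H12) = 0.8070×1000 / 84.16 = 9.589 mol
n(O2) = 60.20 mol
n/ν for C6H12 = 9.589/1 = 9.589
n/ν for O2 = 60.20/9 = 6.689
Smallest n/ν is O2 → limiting reagent.
theoretical n(CO2) = (6/9) × 60.20 = 40.13 mol → 1766 g
% yield = 1190 / 1766 × 100 = 67.38 %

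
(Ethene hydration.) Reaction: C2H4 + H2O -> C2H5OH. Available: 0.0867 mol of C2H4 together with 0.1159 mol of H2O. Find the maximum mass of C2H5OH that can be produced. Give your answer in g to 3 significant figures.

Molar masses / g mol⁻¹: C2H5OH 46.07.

3.99 g

n(C2H4) = 0.08670 mol
n(H2O) = 0.1159 mol
n/ν → C2H4: 0.08670, H2O: 0.1159; C2H4 is limiting.
n(C2H5OH) = (1/1) × 0.08670 = 0.08670 mol
mass = 0.08670 × 46.07 = 3.994 g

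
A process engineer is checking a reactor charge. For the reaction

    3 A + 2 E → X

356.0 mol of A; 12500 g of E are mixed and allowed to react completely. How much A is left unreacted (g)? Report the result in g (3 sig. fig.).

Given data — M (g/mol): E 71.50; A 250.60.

23500 g

n(A) = 356.0 mol
n(E) = 12500 / 71.50 = 174.8 mol
n/ν → A: 118.7, E: 87.40; E is limiting.
A consumed = (3/2) × 174.8 = 262.2 mol
A remaining = 356.0 − 262.2 = 93.80 mol
mass = 93.80 × 250.60 = 23510 g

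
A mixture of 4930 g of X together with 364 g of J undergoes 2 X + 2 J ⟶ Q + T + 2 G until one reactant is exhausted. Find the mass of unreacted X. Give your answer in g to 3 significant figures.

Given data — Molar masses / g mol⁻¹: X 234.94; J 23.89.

n(X) = 4930 / 234.94 = 20.98 mol
n(J) = 364.0 / 23.89 = 15.24 mol
n/ν for X = 20.98/2 = 10.49
n/ν for J = 15.24/2 = 7.620
Smallest n/ν is J → limiting reagent.
X consumed = (2/2) × 15.24 = 15.24 mol
X remaining = 20.98 − 15.24 = 5.740 mol
mass = 5.740 × 234.94 = 1349 g

1350 g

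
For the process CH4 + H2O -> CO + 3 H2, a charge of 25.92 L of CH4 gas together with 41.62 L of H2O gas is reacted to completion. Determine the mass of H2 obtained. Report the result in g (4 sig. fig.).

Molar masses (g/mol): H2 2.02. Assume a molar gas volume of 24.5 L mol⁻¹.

6.411 g

n(CH4) = 25.92 / 24.5 = 1.058 mol
n(H2O) = 41.62 / 24.5 = 1.699 mol
n/ν → CH4: 1.058, H2O: 1.699; CH4 is limiting.
n(H2) = (3/1) × 1.058 = 3.174 mol
mass = 3.174 × 2.02 = 6.411 g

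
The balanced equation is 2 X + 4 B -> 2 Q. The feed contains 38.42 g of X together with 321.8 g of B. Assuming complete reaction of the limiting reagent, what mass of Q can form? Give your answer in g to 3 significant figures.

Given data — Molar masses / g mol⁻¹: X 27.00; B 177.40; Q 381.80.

346 g

n(X) = 38.42 / 27.00 = 1.423 mol
n(B) = 321.8 / 177.40 = 1.814 mol
n/ν → X: 0.7115, B: 0.4535; B is limiting.
n(Q) = (2/4) × 1.814 = 0.9070 mol
mass = 0.9070 × 381.80 = 346.3 g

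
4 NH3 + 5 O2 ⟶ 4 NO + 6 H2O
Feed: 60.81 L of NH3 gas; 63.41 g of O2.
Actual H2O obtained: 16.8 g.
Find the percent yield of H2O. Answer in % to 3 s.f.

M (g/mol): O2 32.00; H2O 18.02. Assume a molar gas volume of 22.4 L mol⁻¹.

39.2 %

n(NH3) = 60.81 / 22.4 = 2.715 mol
n(O2) = 63.41 / 32.00 = 1.982 mol
n/ν for NH3 = 2.715/4 = 0.6788
n/ν for O2 = 1.982/5 = 0.3964
Smallest n/ν is O2 → limiting reagent.
theoretical n(H2O) = (6/5) × 1.982 = 2.378 mol → 42.85 g
% yield = 16.8 / 42.85 × 100 = 39.21 %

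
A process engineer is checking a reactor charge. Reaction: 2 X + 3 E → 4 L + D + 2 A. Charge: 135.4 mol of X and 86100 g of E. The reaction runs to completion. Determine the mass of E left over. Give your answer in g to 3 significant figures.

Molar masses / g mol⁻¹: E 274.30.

30400 g

n(X) = 135.4 mol
n(E) = 86100 / 274.30 = 313.9 mol
n/ν for X = 135.4/2 = 67.70
n/ν for E = 313.9/3 = 104.6
Smallest n/ν is X → limiting reagent.
E consumed = (3/2) × 135.4 = 203.1 mol
E remaining = 313.9 − 203.1 = 110.8 mol
mass = 110.8 × 274.30 = 30390 g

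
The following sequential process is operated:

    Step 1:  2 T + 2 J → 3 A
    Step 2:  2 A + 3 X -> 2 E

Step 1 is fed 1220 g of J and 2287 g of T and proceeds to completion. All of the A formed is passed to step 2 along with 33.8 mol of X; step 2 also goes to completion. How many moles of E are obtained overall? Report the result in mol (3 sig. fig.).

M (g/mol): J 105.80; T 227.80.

15.1 mol

Step 1:
n(J) = 1220 / 105.80 = 11.53 mol
n(T) = 2287 / 227.80 = 10.04 mol
n/ν for J = 11.53/2 = 5.765
n/ν for T = 10.04/2 = 5.020
Smallest n/ν is T → limiting reagent.
n(A) produced = (3/2) × 10.04 = 15.06 mol
Step 2:
n(A) available = 15.06 mol
n(X) = 33.80 mol
n/ν for A = 15.06/2 = 7.530
n/ν for X = 33.80/3 = 11.27
Smallest n/ν is A → limiting reagent.
n(E) = (2/2) × 15.06 = 15.06 mol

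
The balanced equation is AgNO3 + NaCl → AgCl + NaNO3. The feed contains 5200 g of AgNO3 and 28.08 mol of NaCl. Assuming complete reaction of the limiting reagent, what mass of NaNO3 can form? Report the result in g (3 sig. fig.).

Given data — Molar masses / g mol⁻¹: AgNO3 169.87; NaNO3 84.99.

2390 g

n(AgNO3) = 5200 / 169.87 = 30.61 mol
n(NaCl) = 28.08 mol
n/ν → AgNO3: 30.61, NaCl: 28.08; NaCl is limiting.
n(NaNO3) = (1/1) × 28.08 = 28.08 mol
mass = 28.08 × 84.99 = 2387 g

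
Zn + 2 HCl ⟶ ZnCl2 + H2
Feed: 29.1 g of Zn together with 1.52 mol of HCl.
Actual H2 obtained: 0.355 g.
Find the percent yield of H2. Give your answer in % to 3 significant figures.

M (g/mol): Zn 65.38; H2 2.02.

n(Zn) = 29.10 / 65.38 = 0.4451 mol
n(HCl) = 1.520 mol
n/ν for Zn = 0.4451/1 = 0.4451
n/ν for HCl = 1.520/2 = 0.7600
Smallest n/ν is Zn → limiting reagent.
theoretical n(H2) = (1/1) × 0.4451 = 0.4451 mol → 0.8991 g
% yield = 0.355 / 0.8991 × 100 = 39.48 %

39.5 %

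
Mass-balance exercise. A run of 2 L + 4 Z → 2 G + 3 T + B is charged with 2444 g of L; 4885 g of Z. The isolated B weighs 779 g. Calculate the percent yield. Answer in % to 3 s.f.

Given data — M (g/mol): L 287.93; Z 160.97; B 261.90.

n(L) = 2444 / 287.93 = 8.488 mol
n(Z) = 4885 / 160.97 = 30.35 mol
n/ν → L: 4.244, Z: 7.588; L is limiting.
theoretical n(B) = (1/2) × 8.488 = 4.244 mol → 1112 g
% yield = 779 / 1112 × 100 = 70.05 %

70.1 %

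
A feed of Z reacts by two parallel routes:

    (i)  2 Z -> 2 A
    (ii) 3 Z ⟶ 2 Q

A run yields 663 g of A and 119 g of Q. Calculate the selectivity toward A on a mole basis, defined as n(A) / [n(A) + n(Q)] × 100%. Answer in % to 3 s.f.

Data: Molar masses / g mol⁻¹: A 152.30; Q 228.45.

89.3 %

n(A) = 663 / 152.30 = 4.353 mol
n(Q) = 119 / 228.45 = 0.5209 mol
selectivity = 4.353/(4.353+0.5209) × 100 = 89.31 %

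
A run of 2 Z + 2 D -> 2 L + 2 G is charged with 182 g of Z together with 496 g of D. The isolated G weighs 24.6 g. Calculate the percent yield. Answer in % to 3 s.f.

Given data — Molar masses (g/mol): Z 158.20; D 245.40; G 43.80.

48.8 %

n(Z) = 182.0 / 158.20 = 1.150 mol
n(D) = 496.0 / 245.40 = 2.021 mol
n/ν for Z = 1.150/2 = 0.5750
n/ν for D = 2.021/2 = 1.011
Smallest n/ν is Z → limiting reagent.
theoretical n(G) = (2/2) × 1.150 = 1.150 mol → 50.37 g
% yield = 24.6 / 50.37 × 100 = 48.84 %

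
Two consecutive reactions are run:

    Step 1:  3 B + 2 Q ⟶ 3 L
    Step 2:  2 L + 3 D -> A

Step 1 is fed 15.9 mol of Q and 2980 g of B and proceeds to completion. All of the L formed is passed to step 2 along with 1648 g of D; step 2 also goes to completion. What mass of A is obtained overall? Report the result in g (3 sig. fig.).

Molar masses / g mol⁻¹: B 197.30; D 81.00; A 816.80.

5540 g

Step 1:
n(Q) = 15.90 mol
n(B) = 2980 / 197.30 = 15.10 mol
n/ν for Q = 15.90/2 = 7.950
n/ν for B = 15.10/3 = 5.033
Smallest n/ν is B → limiting reagent.
n(L) produced = (3/3) × 15.10 = 15.10 mol
Step 2:
n(L) available = 15.10 mol
n(D) = 1648 / 81.00 = 20.35 mol
n/ν for L = 15.10/2 = 7.550
n/ν for D = 20.35/3 = 6.783
Smallest n/ν is D → limiting reagent.
n(A) = (1/3) × 20.35 = 6.783 mol
mass = 6.783 × 816.80 = 5540 g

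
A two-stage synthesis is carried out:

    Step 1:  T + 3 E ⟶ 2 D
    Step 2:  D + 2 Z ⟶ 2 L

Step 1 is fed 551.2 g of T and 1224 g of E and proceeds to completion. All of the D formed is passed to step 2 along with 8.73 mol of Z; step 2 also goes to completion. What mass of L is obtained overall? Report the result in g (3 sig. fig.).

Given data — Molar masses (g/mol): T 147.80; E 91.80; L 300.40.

Step 1:
n(T) = 551.2 / 147.80 = 3.729 mol
n(E) = 1224 / 91.80 = 13.33 mol
n/ν for T = 3.729/1 = 3.729
n/ν for E = 13.33/3 = 4.443
Smallest n/ν is T → limiting reagent.
n(D) produced = (2/1) × 3.729 = 7.458 mol
Step 2:
n(D) available = 7.458 mol
n(Z) = 8.730 mol
n/ν for D = 7.458/1 = 7.458
n/ν for Z = 8.730/2 = 4.365
Smallest n/ν is Z → limiting reagent.
n(L) = (2/2) × 8.730 = 8.730 mol
mass = 8.730 × 300.40 = 2622 g

2620 g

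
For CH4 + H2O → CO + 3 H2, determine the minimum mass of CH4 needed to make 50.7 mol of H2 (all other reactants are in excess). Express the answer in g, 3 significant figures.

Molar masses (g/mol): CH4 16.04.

271 g

n(H2) = 50.70 mol
n(CH4) = (1/3) × 50.70 = 16.90 mol
mass = 16.90 × 16.04 = 271.1 g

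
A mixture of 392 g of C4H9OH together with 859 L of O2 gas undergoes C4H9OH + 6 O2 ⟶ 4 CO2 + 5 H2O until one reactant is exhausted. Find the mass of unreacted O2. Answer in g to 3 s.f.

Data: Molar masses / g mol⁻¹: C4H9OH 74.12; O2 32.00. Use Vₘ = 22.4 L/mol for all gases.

212 g

n(C4H9OH) = 392.0 / 74.12 = 5.289 mol
n(O2) = 859.0 / 22.4 = 38.35 mol
n/ν for C4H9OH = 5.289/1 = 5.289
n/ν for O2 = 38.35/6 = 6.392
Smallest n/ν is C4H9OH → limiting reagent.
O2 consumed = (6/1) × 5.289 = 31.73 mol
O2 remaining = 38.35 − 31.73 = 6.620 mol
mass = 6.620 × 32.00 = 211.8 g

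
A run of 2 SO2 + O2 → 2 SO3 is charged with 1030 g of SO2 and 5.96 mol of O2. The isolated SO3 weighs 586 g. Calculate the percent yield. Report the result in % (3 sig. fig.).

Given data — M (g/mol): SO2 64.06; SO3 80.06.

n(SO2) = 1030 / 64.06 = 16.08 mol
n(O2) = 5.960 mol
n/ν for SO2 = 16.08/2 = 8.040
n/ν for O2 = 5.960/1 = 5.960
Smallest n/ν is O2 → limiting reagent.
theoretical n(SO3) = (2/1) × 5.960 = 11.92 mol → 954.3 g
% yield = 586 / 954.3 × 100 = 61.41 %

61.4 %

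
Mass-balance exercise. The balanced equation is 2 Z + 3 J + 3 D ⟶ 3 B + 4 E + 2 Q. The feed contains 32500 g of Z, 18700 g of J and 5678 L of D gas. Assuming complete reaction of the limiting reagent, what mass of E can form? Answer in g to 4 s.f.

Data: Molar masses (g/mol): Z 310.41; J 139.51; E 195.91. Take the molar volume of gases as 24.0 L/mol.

n(Z) = 32500 / 310.41 = 104.7 mol
n(J) = 18700 / 139.51 = 134.0 mol
n(D) = 5678 / 24.0 = 236.6 mol
n/ν for Z = 104.7/2 = 52.35
n/ν for J = 134.0/3 = 44.67
n/ν for D = 236.6/3 = 78.87
Smallest n/ν is J → limiting reagent.
n(E) = (4/3) × 134.0 = 178.7 mol
mass = 178.7 × 195.91 = 35010 g

35010 g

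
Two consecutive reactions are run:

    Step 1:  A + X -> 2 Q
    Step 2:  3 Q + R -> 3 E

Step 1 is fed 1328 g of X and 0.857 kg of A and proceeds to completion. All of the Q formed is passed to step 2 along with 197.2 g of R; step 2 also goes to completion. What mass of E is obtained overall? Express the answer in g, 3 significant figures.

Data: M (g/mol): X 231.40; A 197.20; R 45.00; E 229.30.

1990 g

Step 1:
n(X) = 1328 / 231.40 = 5.739 mol
n(A) = 0.8570×1000 / 197.20 = 4.346 mol
n/ν → X: 5.739, A: 4.346; A is limiting.
n(Q) produced = (2/1) × 4.346 = 8.692 mol
Step 2:
n(Q) available = 8.692 mol
n(R) = 197.2 / 45.00 = 4.382 mol
n/ν → Q: 2.897, R: 4.382; Q is limiting.
n(E) = (3/3) × 8.692 = 8.692 mol
mass = 8.692 × 229.30 = 1993 g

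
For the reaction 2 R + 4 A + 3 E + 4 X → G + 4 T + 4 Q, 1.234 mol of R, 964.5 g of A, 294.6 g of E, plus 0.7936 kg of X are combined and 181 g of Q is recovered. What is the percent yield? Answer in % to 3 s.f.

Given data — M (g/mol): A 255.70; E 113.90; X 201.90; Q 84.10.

87.2 %

n(R) = 1.234 mol
n(A) = 964.5 / 255.70 = 3.772 mol
n(E) = 294.6 / 113.90 = 2.586 mol
n(X) = 0.7936×1000 / 201.90 = 3.931 mol
n/ν for R = 1.234/2 = 0.6170
n/ν for A = 3.772/4 = 0.9430
n/ν for E = 2.586/3 = 0.8620
n/ν for X = 3.931/4 = 0.9828
Smallest n/ν is R → limiting reagent.
theoretical n(Q) = (4/2) × 1.234 = 2.468 mol → 207.6 g
% yield = 181 / 207.6 × 100 = 87.19 %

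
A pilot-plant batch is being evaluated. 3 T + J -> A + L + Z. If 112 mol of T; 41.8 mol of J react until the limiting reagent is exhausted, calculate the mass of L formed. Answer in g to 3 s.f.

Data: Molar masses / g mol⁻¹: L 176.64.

6590 g

n(T) = 112.0 mol
n(J) = 41.80 mol
n/ν → T: 37.33, J: 41.80; T is limiting.
n(L) = (1/3) × 112.0 = 37.33 mol
mass = 37.33 × 176.64 = 6594 g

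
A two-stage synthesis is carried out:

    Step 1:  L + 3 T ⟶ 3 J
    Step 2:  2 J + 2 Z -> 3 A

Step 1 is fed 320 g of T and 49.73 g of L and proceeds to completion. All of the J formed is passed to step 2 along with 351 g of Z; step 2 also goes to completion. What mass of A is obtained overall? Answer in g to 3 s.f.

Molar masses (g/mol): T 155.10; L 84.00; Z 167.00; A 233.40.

622 g

Step 1:
n(T) = 320.0 / 155.10 = 2.063 mol
n(L) = 49.73 / 84.00 = 0.5920 mol
n/ν → T: 0.6877, L: 0.5920; L is limiting.
n(J) produced = (3/1) × 0.5920 = 1.776 mol
Step 2:
n(J) available = 1.776 mol
n(Z) = 351.0 / 167.00 = 2.102 mol
n/ν → J: 0.8880, Z: 1.051; J is limiting.
n(A) = (3/2) × 1.776 = 2.664 mol
mass = 2.664 × 233.40 = 621.8 g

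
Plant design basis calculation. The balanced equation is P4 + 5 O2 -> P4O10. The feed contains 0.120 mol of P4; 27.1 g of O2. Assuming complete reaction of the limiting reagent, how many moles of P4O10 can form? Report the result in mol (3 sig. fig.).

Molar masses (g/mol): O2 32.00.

n(P4) = 0.1200 mol
n(O2) = 27.10 / 32.00 = 0.8469 mol
n/ν for P4 = 0.1200/1 = 0.1200
n/ν for O2 = 0.8469/5 = 0.1694
Smallest n/ν is P4 → limiting reagent.
n(P4O10) = (1/1) × 0.1200 = 0.1200 mol

0.120 mol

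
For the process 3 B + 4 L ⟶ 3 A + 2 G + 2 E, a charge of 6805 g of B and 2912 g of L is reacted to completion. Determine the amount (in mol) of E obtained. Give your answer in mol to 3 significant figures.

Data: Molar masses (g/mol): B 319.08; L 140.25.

10.4 mol

n(B) = 6805 / 319.08 = 21.33 mol
n(L) = 2912 / 140.25 = 20.76 mol
n/ν for B = 21.33/3 = 7.110
n/ν for L = 20.76/4 = 5.190
Smallest n/ν is L → limiting reagent.
n(E) = (2/4) × 20.76 = 10.38 mol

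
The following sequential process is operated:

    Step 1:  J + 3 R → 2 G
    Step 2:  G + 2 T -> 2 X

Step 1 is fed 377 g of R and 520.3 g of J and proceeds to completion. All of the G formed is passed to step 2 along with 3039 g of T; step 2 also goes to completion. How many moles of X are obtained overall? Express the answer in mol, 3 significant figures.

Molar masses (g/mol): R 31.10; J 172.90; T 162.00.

12.0 mol

Step 1:
n(R) = 377.0 / 31.10 = 12.12 mol
n(J) = 520.3 / 172.90 = 3.009 mol
n/ν for R = 12.12/3 = 4.040
n/ν for J = 3.009/1 = 3.009
Smallest n/ν is J → limiting reagent.
n(G) produced = (2/1) × 3.009 = 6.018 mol
Step 2:
n(G) available = 6.018 mol
n(T) = 3039 / 162.00 = 18.76 mol
n/ν for G = 6.018/1 = 6.018
n/ν for T = 18.76/2 = 9.380
Smallest n/ν is G → limiting reagent.
n(X) = (2/1) × 6.018 = 12.04 mol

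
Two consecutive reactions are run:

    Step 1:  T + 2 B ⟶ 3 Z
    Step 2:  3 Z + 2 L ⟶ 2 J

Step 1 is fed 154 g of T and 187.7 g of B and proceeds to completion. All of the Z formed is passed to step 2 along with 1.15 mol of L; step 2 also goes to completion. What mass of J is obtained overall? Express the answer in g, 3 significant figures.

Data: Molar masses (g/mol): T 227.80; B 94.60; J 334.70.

Step 1:
n(T) = 154.0 / 227.80 = 0.6760 mol
n(B) = 187.7 / 94.60 = 1.984 mol
n/ν → T: 0.6760, B: 0.9920; T is limiting.
n(Z) produced = (3/1) × 0.6760 = 2.028 mol
Step 2:
n(Z) available = 2.028 mol
n(L) = 1.150 mol
n/ν → Z: 0.6760, L: 0.5750; L is limiting.
n(J) = (2/2) × 1.150 = 1.150 mol
mass = 1.150 × 334.70 = 384.9 g

385 g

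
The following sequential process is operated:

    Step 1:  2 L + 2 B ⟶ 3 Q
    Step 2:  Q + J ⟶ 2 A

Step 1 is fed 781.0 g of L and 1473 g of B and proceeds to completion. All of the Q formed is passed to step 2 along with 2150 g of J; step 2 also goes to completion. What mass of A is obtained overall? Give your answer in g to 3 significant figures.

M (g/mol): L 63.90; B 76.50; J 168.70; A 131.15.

Step 1:
n(L) = 781.0 / 63.90 = 12.22 mol
n(B) = 1473 / 76.50 = 19.25 mol
n/ν for L = 12.22/2 = 6.110
n/ν for B = 19.25/2 = 9.625
Smallest n/ν is L → limiting reagent.
n(Q) produced = (3/2) × 12.22 = 18.33 mol
Step 2:
n(Q) available = 18.33 mol
n(J) = 2150 / 168.70 = 12.74 mol
n/ν for Q = 18.33/1 = 18.33
n/ν for J = 12.74/1 = 12.74
Smallest n/ν is J → limiting reagent.
n(A) = (2/1) × 12.74 = 25.48 mol
mass = 25.48 × 131.15 = 3342 g

3340 g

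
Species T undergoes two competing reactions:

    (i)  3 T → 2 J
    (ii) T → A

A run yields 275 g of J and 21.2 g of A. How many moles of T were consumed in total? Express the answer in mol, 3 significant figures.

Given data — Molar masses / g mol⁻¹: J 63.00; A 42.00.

7.05 mol

n(J) = 275 / 63.00 = 4.365 mol
n(A) = 21.2 / 42.00 = 0.5048 mol
n(T) via (i) = (3/2)×4.365 = 6.548 mol
n(T) via (ii) = (1/1)×0.5048 = 0.5048 mol
total n(T) = 6.548 + 0.5048 = 7.053 mol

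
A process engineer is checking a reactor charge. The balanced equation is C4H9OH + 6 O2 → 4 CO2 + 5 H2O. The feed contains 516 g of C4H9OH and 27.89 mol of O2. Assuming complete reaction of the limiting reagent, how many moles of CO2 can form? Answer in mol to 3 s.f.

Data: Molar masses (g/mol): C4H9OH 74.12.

n(C4H9OH) = 516.0 / 74.12 = 6.962 mol
n(O2) = 27.89 mol
n/ν → C4H9OH: 6.962, O2: 4.648; O2 is limiting.
n(CO2) = (4/6) × 27.89 = 18.59 mol

18.6 mol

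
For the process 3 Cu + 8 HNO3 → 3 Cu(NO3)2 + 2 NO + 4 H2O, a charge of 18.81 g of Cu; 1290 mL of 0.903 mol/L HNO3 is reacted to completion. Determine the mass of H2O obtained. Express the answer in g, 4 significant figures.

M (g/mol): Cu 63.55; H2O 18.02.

n(Cu) = 18.81 / 63.55 = 0.2960 mol
n(HNO3) = 0.903 × 1290/1000 = 1.165 mol
n/ν → Cu: 0.09867, HNO3: 0.1456; Cu is limiting.
n(H2O) = (4/3) × 0.2960 = 0.3947 mol
mass = 0.3947 × 18.02 = 7.112 g

7.112 g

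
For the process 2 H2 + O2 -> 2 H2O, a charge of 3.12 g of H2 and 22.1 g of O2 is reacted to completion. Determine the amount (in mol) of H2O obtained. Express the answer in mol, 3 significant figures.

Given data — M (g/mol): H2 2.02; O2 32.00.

1.38 mol

n(H2) = 3.120 / 2.02 = 1.545 mol
n(O2) = 22.10 / 32.00 = 0.6906 mol
n/ν for H2 = 1.545/2 = 0.7725
n/ν for O2 = 0.6906/1 = 0.6906
Smallest n/ν is O2 → limiting reagent.
n(H2O) = (2/1) × 0.6906 = 1.381 mol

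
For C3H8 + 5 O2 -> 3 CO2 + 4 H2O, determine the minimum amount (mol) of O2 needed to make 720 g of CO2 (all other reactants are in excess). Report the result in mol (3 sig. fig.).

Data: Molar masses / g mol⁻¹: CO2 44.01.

27.3 mol

n(CO2) = 720 / 44.01 = 16.36 mol
n(O2) = (5/3) × 16.36 = 27.27 mol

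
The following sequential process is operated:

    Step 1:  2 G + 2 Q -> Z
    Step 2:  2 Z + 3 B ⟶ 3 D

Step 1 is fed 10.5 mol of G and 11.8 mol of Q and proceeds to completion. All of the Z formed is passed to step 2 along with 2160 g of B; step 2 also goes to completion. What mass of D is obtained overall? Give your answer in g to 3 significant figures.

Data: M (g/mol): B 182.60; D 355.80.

Step 1:
n(G) = 10.50 mol
n(Q) = 11.80 mol
n/ν for G = 10.50/2 = 5.250
n/ν for Q = 11.80/2 = 5.900
Smallest n/ν is G → limiting reagent.
n(Z) produced = (1/2) × 10.50 = 5.250 mol
Step 2:
n(Z) available = 5.250 mol
n(B) = 2160 / 182.60 = 11.83 mol
n/ν for Z = 5.250/2 = 2.625
n/ν for B = 11.83/3 = 3.943
Smallest n/ν is Z → limiting reagent.
n(D) = (3/2) × 5.250 = 7.875 mol
mass = 7.875 × 355.80 = 2802 g

2800 g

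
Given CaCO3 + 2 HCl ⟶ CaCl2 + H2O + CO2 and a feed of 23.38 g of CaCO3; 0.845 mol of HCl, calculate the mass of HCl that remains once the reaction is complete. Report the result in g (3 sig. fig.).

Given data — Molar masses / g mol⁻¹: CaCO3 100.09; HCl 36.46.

n(CaCO3) = 23.38 / 100.09 = 0.2336 mol
n(HCl) = 0.8450 mol
n/ν → CaCO3: 0.2336, HCl: 0.4225; CaCO3 is limiting.
HCl consumed = (2/1) × 0.2336 = 0.4672 mol
HCl remaining = 0.8450 − 0.4672 = 0.3778 mol
mass = 0.3778 × 36.46 = 13.77 g

13.8 g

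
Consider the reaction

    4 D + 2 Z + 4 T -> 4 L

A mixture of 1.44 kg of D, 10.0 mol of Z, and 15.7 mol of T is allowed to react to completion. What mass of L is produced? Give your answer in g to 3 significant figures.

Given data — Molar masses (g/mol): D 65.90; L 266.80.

n(D) = 1.440×1000 / 65.90 = 21.85 mol
n(Z) = 10.00 mol
n(T) = 15.70 mol
n/ν → D: 5.463, Z: 5.000, T: 3.925; T is limiting.
n(L) = (4/4) × 15.70 = 15.70 mol
mass = 15.70 × 266.80 = 4189 g

4190 g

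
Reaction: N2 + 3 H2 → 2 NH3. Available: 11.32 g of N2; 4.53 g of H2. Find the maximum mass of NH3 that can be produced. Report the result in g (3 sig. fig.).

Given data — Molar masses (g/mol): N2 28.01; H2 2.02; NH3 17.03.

13.8 g

n(N2) = 11.32 / 28.01 = 0.4041 mol
n(H2) = 4.530 / 2.02 = 2.243 mol
n/ν for N2 = 0.4041/1 = 0.4041
n/ν for H2 = 2.243/3 = 0.7477
Smallest n/ν is N2 → limiting reagent.
n(NH3) = (2/1) × 0.4041 = 0.8082 mol
mass = 0.8082 × 17.03 = 13.76 g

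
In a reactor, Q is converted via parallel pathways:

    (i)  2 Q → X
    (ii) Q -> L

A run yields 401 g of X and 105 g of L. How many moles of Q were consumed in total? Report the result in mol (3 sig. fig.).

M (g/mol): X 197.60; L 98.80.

n(X) = 401 / 197.60 = 2.029 mol
n(L) = 105 / 98.80 = 1.063 mol
n(Q) via (i) = (2/1)×2.029 = 4.058 mol
n(Q) via (ii) = (1/1)×1.063 = 1.063 mol
total n(Q) = 4.058 + 1.063 = 5.121 mol

5.12 mol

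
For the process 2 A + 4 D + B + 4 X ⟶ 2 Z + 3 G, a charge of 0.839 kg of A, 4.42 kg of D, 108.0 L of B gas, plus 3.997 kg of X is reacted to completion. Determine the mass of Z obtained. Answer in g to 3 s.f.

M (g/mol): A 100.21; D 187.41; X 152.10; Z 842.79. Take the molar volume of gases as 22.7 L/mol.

n(A) = 0.8390×1000 / 100.21 = 8.372 mol
n(D) = 4.420×1000 / 187.41 = 23.58 mol
n(B) = 108.0 / 22.7 = 4.758 mol
n(X) = 3.997×1000 / 152.10 = 26.28 mol
n/ν → A: 4.186, D: 5.895, B: 4.758, X: 6.570; A is limiting.
n(Z) = (2/2) × 8.372 = 8.372 mol
mass = 8.372 × 842.79 = 7056 g

7060 g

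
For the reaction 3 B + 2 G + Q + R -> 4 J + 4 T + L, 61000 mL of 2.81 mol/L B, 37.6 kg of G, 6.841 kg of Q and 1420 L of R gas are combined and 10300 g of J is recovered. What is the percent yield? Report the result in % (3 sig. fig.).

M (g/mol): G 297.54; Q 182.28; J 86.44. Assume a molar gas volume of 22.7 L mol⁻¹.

79.4 %

n(B) = 2.81 × 61000/1000 = 171.4 mol
n(G) = 37.60×1000 / 297.54 = 126.4 mol
n(Q) = 6.841×1000 / 182.28 = 37.53 mol
n(R) = 1420 / 22.7 = 62.56 mol
n/ν for B = 171.4/3 = 57.13
n/ν for G = 126.4/2 = 63.20
n/ν for Q = 37.53/1 = 37.53
n/ν for R = 62.56/1 = 62.56
Smallest n/ν is Q → limiting reagent.
theoretical n(J) = (4/1) × 37.53 = 150.1 mol → 12970 g
% yield = 10300 / 12970 × 100 = 79.41 %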